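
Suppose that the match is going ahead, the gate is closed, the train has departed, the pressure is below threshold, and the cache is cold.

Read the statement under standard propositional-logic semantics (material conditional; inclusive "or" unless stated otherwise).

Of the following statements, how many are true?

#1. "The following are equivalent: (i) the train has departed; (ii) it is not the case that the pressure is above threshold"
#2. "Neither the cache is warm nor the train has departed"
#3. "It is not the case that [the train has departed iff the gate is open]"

Let R = "the train has departed" (T), S = "the pressure is above threshold" (F), U = "the cache is warm" (F), Q = "the gate is open" (F).

#1: In symbols: R ↔ ¬S

¬S = ¬F = T
R ↔ ¬S = T ↔ T = T
Hence #1 is true.

#2: Formalization: U ↓ R

U ↓ R = F ↓ T = F
Thus #2 is false.

#3: Formalization: ¬(R ↔ Q)

R ↔ Q = T ↔ F = F
¬(R ↔ Q) = ¬F = T
Hence #3 is true.

True statements: 2 (#1, #3).

2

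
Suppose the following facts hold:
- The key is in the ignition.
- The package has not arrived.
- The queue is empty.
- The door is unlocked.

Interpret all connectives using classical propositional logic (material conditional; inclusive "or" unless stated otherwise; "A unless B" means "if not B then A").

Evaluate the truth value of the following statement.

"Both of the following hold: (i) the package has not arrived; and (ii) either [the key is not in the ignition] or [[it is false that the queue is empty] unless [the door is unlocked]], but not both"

Let Q = "the package has arrived" (F), P = "the key is in the ignition" (T), R = "the queue is empty" (T), S = "the door is locked" (F).
This is ~Q & (~P xor (~R | ~S)).

~Q = ~F = T
~P = ~T = F
~R = ~T = F
~S = ~F = T
~R | ~S = F | T = T
~P xor (~R | ~S) = F xor T = T
~Q & (~P xor (~R | ~S)) = T & T = T

True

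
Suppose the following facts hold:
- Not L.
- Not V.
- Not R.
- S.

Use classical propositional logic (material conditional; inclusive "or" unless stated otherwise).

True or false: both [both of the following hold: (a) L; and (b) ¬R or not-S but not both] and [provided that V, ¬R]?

false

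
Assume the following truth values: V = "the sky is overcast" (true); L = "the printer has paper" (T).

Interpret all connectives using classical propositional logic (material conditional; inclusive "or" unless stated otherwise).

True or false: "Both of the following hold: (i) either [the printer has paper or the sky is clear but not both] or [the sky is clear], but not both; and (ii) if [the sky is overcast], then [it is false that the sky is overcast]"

false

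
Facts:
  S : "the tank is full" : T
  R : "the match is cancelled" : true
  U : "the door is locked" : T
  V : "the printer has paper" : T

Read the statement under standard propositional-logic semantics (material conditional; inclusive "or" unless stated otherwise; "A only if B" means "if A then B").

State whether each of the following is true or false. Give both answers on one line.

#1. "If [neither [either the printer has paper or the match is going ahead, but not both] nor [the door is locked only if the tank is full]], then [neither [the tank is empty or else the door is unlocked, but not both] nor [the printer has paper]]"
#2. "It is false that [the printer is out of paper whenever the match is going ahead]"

#1: Parsed as ((V xor not R) nor (U -> S)) -> ((not S xor not U) nor V)

not R = not True = False
V xor not R = True xor False = True
U -> S = True -> True = True
(V xor not R) nor (U -> S) = True nor True = False
not S = not True = False
not U = not True = False
not S xor not U = False xor False = False
(not S xor not U) nor V = False nor True = False
((V xor not R) nor (U -> S)) -> ((not S xor not U) nor V) = False -> False = True
Thus #1 is true.

#2: In symbols: not (not R -> not V)

not R = not True = False
not V = not True = False
not R -> not V = False -> False = True
not (not R -> not V) = not True = False
So #2 is false.

#1 T; #2 F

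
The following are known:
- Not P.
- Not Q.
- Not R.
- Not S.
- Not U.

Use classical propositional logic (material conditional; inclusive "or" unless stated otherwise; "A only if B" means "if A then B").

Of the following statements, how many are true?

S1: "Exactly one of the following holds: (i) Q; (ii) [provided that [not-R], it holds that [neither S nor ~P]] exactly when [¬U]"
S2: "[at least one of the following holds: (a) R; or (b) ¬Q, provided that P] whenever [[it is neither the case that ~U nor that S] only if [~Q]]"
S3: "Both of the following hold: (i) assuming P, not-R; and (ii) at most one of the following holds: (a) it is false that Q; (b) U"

2

S1: Formalization: Q ⊕ ((¬R → (S ↓ ¬P)) ↔ ¬U)

¬R = ¬F = T
¬P = ¬F = T
S ↓ ¬P = F ↓ T = F
¬R → (S ↓ ¬P) = T → F = F
¬U = ¬F = T
(¬R → (S ↓ ¬P)) ↔ ¬U = F ↔ T = F
Q ⊕ ((¬R → (S ↓ ¬P)) ↔ ¬U) = F ⊕ F = F
So S1 is false.

S2: This is ((¬U ↓ S) → ¬Q) → (R ∨ (P → ¬Q)).

¬U = ¬F = T
¬U ↓ S = T ↓ F = F
¬Q = ¬F = T
(¬U ↓ S) → ¬Q = F → T = T
¬Q = ¬F = T
P → ¬Q = F → T = T
R ∨ (P → ¬Q) = F ∨ T = T
((¬U ↓ S) → ¬Q) → (R ∨ (P → ¬Q)) = T → T = T
Thus S2 is true.

S3: Parsed as (P → ¬R) ∧ (¬Q ↑ U)

¬R = ¬F = T
P → ¬R = F → T = T
¬Q = ¬F = T
¬Q ↑ U = T ↑ F = T
(P → ¬R) ∧ (¬Q ↑ U) = T ∧ T = T
Hence S3 is true.

Count: 2.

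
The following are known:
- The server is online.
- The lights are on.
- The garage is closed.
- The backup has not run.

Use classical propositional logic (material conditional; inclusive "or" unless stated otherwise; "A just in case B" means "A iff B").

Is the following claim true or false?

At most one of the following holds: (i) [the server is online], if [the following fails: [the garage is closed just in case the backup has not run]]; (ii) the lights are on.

False

Let R = "the garage is closed" (True), S = "the backup has run" (False), P = "the server is online" (True), Q = "the lights are on" (True).
Formalization: (not (R iff not S) -> P) nand Q

not S = not False = True
R iff not S = True iff True = True
not (R iff not S) = not True = False
not (R iff not S) -> P = False -> True = True
(not (R iff not S) -> P) nand Q = True nand True = False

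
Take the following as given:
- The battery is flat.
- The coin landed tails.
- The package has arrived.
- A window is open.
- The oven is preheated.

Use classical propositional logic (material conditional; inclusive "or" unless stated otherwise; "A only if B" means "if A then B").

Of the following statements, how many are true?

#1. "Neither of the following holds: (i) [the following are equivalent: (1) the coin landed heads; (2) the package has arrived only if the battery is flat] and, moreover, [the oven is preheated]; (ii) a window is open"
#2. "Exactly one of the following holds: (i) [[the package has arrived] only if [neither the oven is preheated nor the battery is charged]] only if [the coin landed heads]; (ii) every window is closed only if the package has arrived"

0

Let Q = "the coin landed heads" (F), R = "the package has arrived" (T), P = "the battery is charged" (F), U = "the oven is preheated" (T), S = "a window is open" (T).

#1: Formalization: ((Q <-> (R -> ~P)) & U) nor S

~P = ~F = T
R -> ~P = T -> T = T
Q <-> (R -> ~P) = F <-> T = F
(Q <-> (R -> ~P)) & U = F & T = F
((Q <-> (R -> ~P)) & U) nor S = F nor T = F
So #1 is false.

#2: Parsed as ((R -> (U nor P)) -> Q) xor (~S -> R)

U nor P = T nor F = F
R -> (U nor P) = T -> F = F
(R -> (U nor P)) -> Q = F -> F = T
~S = ~T = F
~S -> R = F -> T = T
((R -> (U nor P)) -> Q) xor (~S -> R) = T xor T = F
Hence #2 is false.

True statements: 0 (none).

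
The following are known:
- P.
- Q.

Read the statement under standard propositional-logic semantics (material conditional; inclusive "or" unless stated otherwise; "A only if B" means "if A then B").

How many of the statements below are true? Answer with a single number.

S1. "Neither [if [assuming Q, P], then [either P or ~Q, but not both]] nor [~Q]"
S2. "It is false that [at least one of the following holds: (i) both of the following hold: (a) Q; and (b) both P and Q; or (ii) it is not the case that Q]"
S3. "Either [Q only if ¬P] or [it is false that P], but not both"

S1: Formalization: ((Q -> P) -> (P xor not Q)) nor not Q

Q -> P = True -> True = True
not Q = not True = False
P xor not Q = True xor False = True
(Q -> P) -> (P xor not Q) = True -> True = True
not Q = not True = False
((Q -> P) -> (P xor not Q)) nor not Q = True nor False = False
So S1 is false.

S2: In symbols: not ((Q and (P and Q)) or not Q)

P and Q = True and True = True
Q and (P and Q) = True and True = True
not Q = not True = False
(Q and (P and Q)) or not Q = True or False = True
not ((Q and (P and Q)) or not Q) = not True = False
Hence S2 is false.

S3: Formalization: (Q -> not P) xor not P

not P = not True = False
Q -> not P = True -> False = False
not P = not True = False
(Q -> not P) xor not P = False xor False = False
So S3 is false.

0 of the 3 statements are true (none).

0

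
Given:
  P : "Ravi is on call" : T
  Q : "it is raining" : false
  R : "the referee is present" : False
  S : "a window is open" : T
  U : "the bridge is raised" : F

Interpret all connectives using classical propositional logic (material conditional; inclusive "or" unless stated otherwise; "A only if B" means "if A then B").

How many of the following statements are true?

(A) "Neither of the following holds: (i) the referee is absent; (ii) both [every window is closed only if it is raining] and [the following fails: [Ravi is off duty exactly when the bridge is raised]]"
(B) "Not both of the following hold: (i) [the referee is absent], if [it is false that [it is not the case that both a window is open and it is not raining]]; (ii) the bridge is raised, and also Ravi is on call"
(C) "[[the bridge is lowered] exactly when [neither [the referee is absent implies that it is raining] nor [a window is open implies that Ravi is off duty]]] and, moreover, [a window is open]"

2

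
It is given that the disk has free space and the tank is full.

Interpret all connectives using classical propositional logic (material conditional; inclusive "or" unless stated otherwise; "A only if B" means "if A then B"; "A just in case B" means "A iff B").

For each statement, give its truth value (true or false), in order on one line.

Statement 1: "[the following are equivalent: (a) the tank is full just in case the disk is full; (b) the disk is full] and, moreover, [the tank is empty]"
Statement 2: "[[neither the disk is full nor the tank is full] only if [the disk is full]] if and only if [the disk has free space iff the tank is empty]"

Let Q = "the tank is full" (T), P = "the disk is full" (F).

Statement 1: Parsed as ((Q <-> P) <-> P) & ~Q

Q <-> P = T <-> F = F
(Q <-> P) <-> P = F <-> F = T
~Q = ~T = F
((Q <-> P) <-> P) & ~Q = T & F = F
Hence Statement 1 is false.

Statement 2: In symbols: ((P nor Q) -> P) <-> (~P <-> ~Q)

P nor Q = F nor T = F
(P nor Q) -> P = F -> F = T
~P = ~F = T
~Q = ~T = F
~P <-> ~Q = T <-> F = F
((P nor Q) -> P) <-> (~P <-> ~Q) = T <-> F = F
Thus Statement 2 is false.

Statement 1 F / Statement 2 F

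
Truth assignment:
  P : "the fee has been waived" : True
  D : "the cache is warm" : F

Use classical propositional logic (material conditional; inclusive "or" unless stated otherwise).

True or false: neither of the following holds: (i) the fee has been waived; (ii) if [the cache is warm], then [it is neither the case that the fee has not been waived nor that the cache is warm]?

False.

Parsed as P nor (D -> (~P nor D))

~P = ~T = F
~P nor D = F nor F = T
D -> (~P nor D) = F -> T = T
P nor (D -> (~P nor D)) = T nor T = F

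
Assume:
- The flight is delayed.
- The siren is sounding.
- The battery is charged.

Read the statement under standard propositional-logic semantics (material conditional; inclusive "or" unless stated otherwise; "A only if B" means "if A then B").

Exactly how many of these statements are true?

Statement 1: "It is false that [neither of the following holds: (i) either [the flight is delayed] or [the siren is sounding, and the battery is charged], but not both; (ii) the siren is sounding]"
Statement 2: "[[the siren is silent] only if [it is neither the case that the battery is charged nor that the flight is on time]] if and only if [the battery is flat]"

Let P = "the flight is delayed" (True), Q = "the siren is sounding" (True), R = "the battery is charged" (True).

Statement 1: Formalization: not ((P xor (Q and R)) nor Q)

Q and R = True and True = True
P xor (Q and R) = True xor True = False
(P xor (Q and R)) nor Q = False nor True = False
not ((P xor (Q and R)) nor Q) = not False = True
So Statement 1 is true.

Statement 2: Parsed as (not Q -> (R nor not P)) iff not R

not Q = not True = False
not P = not True = False
R nor not P = True nor False = False
not Q -> (R nor not P) = False -> False = True
not R = not True = False
(not Q -> (R nor not P)) iff not R = True iff False = False
Hence Statement 2 is false.

True statements: 1 (Statement 1).

1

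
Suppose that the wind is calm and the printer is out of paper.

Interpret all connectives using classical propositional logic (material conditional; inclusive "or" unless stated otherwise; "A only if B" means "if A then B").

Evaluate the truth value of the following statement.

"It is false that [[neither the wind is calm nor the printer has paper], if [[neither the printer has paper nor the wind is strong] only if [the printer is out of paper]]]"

true

Let Q = "the printer has paper" (F), P = "the wind is strong" (F).
Parsed as ¬(((Q ↓ P) → ¬Q) → (¬P ↓ Q))

Q ↓ P = F ↓ F = T
¬Q = ¬F = T
(Q ↓ P) → ¬Q = T → T = T
¬P = ¬F = T
¬P ↓ Q = T ↓ F = F
((Q ↓ P) → ¬Q) → (¬P ↓ Q) = T → F = F
¬(((Q ↓ P) → ¬Q) → (¬P ↓ Q)) = ¬F = T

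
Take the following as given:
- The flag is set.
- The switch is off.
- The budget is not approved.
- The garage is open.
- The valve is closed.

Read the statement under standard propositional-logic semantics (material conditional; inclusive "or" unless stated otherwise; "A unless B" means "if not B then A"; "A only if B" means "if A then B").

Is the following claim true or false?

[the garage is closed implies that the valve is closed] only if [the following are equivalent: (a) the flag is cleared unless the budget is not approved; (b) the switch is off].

The statement is true.

Let S = "the garage is closed" (F), U = "the valve is open" (F), P = "the flag is set" (T), R = "the budget is approved" (F), Q = "the switch is on" (F).
This is (S → ¬U) → ((¬P ∨ ¬R) ↔ ¬Q).

¬U = ¬F = T
S → ¬U = F → T = T
¬P = ¬T = F
¬R = ¬F = T
¬P ∨ ¬R = F ∨ T = T
¬Q = ¬F = T
(¬P ∨ ¬R) ↔ ¬Q = T ↔ T = T
(S → ¬U) → ((¬P ∨ ¬R) ↔ ¬Q) = T → T = T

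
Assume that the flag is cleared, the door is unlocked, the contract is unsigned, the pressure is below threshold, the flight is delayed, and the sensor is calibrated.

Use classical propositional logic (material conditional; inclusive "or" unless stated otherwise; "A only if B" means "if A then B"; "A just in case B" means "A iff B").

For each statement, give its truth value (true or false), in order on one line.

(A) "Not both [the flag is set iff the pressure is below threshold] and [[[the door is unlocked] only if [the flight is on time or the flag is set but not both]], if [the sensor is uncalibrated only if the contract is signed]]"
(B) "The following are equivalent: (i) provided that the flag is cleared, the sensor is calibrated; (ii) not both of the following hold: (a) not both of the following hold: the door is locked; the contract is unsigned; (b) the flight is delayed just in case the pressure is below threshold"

Let P = "the flag is set" (F), S = "the pressure is above threshold" (F), V = "the sensor is calibrated" (T), R = "the contract is signed" (F), Q = "the door is locked" (F), U = "the flight is delayed" (T).

(A): Formalization: (P ↔ ¬S) ↑ ((¬V → R) → (¬Q → (¬U ⊕ P)))

¬S = ¬F = T
P ↔ ¬S = F ↔ T = F
¬V = ¬T = F
¬V → R = F → F = T
¬Q = ¬F = T
¬U = ¬T = F
¬U ⊕ P = F ⊕ F = F
¬Q → (¬U ⊕ P) = T → F = F
(¬V → R) → (¬Q → (¬U ⊕ P)) = T → F = F
(P ↔ ¬S) ↑ ((¬V → R) → (¬Q → (¬U ⊕ P))) = F ↑ F = T
So (A) is true.

(B): Formalization: (¬P → V) ↔ ((Q ↑ ¬R) ↑ (U ↔ ¬S))

¬P = ¬F = T
¬P → V = T → T = T
¬R = ¬F = T
Q ↑ ¬R = F ↑ T = T
¬S = ¬F = T
U ↔ ¬S = T ↔ T = T
(Q ↑ ¬R) ↑ (U ↔ ¬S) = T ↑ T = F
(¬P → V) ↔ ((Q ↑ ¬R) ↑ (U ↔ ¬S)) = T ↔ F = F
So (B) is false.

(A) true, (B) false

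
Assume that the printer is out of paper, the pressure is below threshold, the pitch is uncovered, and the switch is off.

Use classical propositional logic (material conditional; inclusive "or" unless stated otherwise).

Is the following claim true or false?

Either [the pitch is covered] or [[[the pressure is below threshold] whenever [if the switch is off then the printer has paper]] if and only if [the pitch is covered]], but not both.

false

Let W = "the pitch is covered" (F), P = "the switch is on" (F), L = "the printer has paper" (F), U = "the pressure is above threshold" (F).
Parsed as W xor (((~P -> L) -> ~U) <-> W)

~P = ~F = T
~P -> L = T -> F = F
~U = ~F = T
(~P -> L) -> ~U = F -> T = T
((~P -> L) -> ~U) <-> W = T <-> F = F
W xor (((~P -> L) -> ~U) <-> W) = F xor F = F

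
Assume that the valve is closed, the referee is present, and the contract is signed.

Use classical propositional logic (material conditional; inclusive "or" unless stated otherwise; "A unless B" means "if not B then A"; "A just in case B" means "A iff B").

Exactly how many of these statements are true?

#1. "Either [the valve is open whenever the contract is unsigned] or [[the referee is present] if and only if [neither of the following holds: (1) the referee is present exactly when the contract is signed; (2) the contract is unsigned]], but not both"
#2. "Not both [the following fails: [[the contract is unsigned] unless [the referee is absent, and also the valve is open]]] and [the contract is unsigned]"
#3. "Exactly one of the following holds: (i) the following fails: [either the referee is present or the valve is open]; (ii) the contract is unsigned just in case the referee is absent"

Let D = "the contract is signed" (T), H = "the valve is open" (F), L = "the referee is present" (T).

#1: Parsed as (¬D → H) ⊕ (L ↔ ((L ↔ D) ↓ ¬D))

¬D = ¬T = F
¬D → H = F → F = T
L ↔ D = T ↔ T = T
¬D = ¬T = F
(L ↔ D) ↓ ¬D = T ↓ F = F
L ↔ ((L ↔ D) ↓ ¬D) = T ↔ F = F
(¬D → H) ⊕ (L ↔ ((L ↔ D) ↓ ¬D)) = T ⊕ F = T
Thus #1 is true.

#2: This is ¬(¬D ∨ (¬L ∧ H)) ↑ ¬D.

¬D = ¬T = F
¬L = ¬T = F
¬L ∧ H = F ∧ F = F
¬D ∨ (¬L ∧ H) = F ∨ F = F
¬(¬D ∨ (¬L ∧ H)) = ¬F = T
¬D = ¬T = F
¬(¬D ∨ (¬L ∧ H)) ↑ ¬D = T ↑ F = T
So #2 is true.

#3: Formalization: ¬(L ∨ H) ⊕ (¬D ↔ ¬L)

L ∨ H = T ∨ F = T
¬(L ∨ H) = ¬T = F
¬D = ¬T = F
¬L = ¬T = F
¬D ↔ ¬L = F ↔ F = T
¬(L ∨ H) ⊕ (¬D ↔ ¬L) = F ⊕ T = T
Hence #3 is true.

Count: 3.

3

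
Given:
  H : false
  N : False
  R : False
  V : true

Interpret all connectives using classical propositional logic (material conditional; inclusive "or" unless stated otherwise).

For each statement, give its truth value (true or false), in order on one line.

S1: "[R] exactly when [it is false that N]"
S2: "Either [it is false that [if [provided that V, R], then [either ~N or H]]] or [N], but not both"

S1: Formalization: R <-> ~N

~N = ~F = T
R <-> ~N = F <-> T = F
So S1 is false.

S2: Formalization: ~((V -> R) -> (~N | H)) xor N

V -> R = T -> F = F
~N = ~F = T
~N | H = T | F = T
(V -> R) -> (~N | H) = F -> T = T
~((V -> R) -> (~N | H)) = ~T = F
~((V -> R) -> (~N | H)) xor N = F xor F = F
Hence S2 is false.

S1 F; S2 F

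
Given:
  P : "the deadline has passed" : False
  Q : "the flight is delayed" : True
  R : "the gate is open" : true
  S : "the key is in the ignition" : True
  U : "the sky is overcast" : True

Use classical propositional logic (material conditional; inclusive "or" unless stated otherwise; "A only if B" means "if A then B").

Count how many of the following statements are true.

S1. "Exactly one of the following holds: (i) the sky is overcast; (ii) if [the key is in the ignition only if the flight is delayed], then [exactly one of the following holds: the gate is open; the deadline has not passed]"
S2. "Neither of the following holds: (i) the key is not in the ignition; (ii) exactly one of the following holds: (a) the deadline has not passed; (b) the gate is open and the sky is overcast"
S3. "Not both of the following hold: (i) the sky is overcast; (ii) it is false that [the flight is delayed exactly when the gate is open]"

3

S1: In symbols: U xor ((S -> Q) -> (R xor not P))

S -> Q = True -> True = True
not P = not False = True
R xor not P = True xor True = False
(S -> Q) -> (R xor not P) = True -> False = False
U xor ((S -> Q) -> (R xor not P)) = True xor False = True
Hence S1 is true.

S2: Parsed as not S nor (not P xor (R and U))

not S = not True = False
not P = not False = True
R and U = True and True = True
not P xor (R and U) = True xor True = False
not S nor (not P xor (R and U)) = False nor False = True
Thus S2 is true.

S3: Parsed as U nand not (Q iff R)

Q iff R = True iff True = True
not (Q iff R) = not True = False
U nand not (Q iff R) = True nand False = True
Hence S3 is true.

3 of the 3 statements are true (S1, S2, S3).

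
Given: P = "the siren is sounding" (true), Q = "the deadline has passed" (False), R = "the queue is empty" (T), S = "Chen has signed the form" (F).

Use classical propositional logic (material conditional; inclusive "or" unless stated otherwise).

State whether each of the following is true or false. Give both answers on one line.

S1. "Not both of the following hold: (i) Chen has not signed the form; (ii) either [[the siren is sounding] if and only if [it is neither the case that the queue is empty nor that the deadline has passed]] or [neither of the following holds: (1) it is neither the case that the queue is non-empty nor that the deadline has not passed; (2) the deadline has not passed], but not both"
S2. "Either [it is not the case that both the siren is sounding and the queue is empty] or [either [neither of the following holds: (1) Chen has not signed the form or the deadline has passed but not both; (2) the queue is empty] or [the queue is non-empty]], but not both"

S1 true / S2 false

S1: In symbols: not S nand ((P iff (R nor Q)) xor ((not R nor not Q) nor not Q))

not S = not False = True
R nor Q = True nor False = False
P iff (R nor Q) = True iff False = False
not R = not True = False
not Q = not False = True
not R nor not Q = False nor True = False
not Q = not False = True
(not R nor not Q) nor not Q = False nor True = False
(P iff (R nor Q)) xor ((not R nor not Q) nor not Q) = False xor False = False
not S nand ((P iff (R nor Q)) xor ((not R nor not Q) nor not Q)) = True nand False = True
Thus S1 is true.

S2: Parsed as (P nand R) xor (((not S xor Q) nor R) or not R)

P nand R = True nand True = False
not S = not False = True
not S xor Q = True xor False = True
(not S xor Q) nor R = True nor True = False
not R = not True = False
((not S xor Q) nor R) or not R = False or False = False
(P nand R) xor (((not S xor Q) nor R) or not R) = False xor False = False
Thus S2 is false.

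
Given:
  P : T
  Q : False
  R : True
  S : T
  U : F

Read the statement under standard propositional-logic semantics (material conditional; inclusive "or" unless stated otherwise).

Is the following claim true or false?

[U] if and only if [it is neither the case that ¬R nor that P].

Values: U=F, R=T, P=T.
Parsed as U <-> (~R nor P)

~R = ~T = F
~R nor P = F nor T = F
U <-> (~R nor P) = F <-> F = T

true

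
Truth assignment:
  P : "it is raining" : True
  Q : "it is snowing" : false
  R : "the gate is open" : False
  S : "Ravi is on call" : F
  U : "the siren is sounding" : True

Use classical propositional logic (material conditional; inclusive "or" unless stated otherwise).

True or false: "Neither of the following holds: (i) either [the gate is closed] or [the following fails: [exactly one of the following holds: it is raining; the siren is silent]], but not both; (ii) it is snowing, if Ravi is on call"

Parsed as (not R xor not (P xor not U)) nor (S -> Q)

not R = not False = True
not U = not True = False
P xor not U = True xor False = True
not (P xor not U) = not True = False
not R xor not (P xor not U) = True xor False = True
S -> Q = False -> False = True
(not R xor not (P xor not U)) nor (S -> Q) = True nor True = False

False.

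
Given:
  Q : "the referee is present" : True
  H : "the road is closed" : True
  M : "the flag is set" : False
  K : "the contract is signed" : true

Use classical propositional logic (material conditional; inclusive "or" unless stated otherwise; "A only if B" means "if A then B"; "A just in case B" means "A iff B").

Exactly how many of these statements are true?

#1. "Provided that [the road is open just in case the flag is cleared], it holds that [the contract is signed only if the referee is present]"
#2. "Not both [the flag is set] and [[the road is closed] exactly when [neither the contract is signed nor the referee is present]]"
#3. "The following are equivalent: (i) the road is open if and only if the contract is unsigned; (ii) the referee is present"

3

#1: This is (~H <-> ~M) -> (K -> Q).

~H = ~T = F
~M = ~F = T
~H <-> ~M = F <-> T = F
K -> Q = T -> T = T
(~H <-> ~M) -> (K -> Q) = F -> T = T
Thus #1 is true.

#2: Parsed as M nand (H <-> (K nor Q))

K nor Q = T nor T = F
H <-> (K nor Q) = T <-> F = F
M nand (H <-> (K nor Q)) = F nand F = T
So #2 is true.

#3: Formalization: (~H <-> ~K) <-> Q

~H = ~T = F
~K = ~T = F
~H <-> ~K = F <-> F = T
(~H <-> ~K) <-> Q = T <-> T = T
Thus #3 is true.

True statements: 3.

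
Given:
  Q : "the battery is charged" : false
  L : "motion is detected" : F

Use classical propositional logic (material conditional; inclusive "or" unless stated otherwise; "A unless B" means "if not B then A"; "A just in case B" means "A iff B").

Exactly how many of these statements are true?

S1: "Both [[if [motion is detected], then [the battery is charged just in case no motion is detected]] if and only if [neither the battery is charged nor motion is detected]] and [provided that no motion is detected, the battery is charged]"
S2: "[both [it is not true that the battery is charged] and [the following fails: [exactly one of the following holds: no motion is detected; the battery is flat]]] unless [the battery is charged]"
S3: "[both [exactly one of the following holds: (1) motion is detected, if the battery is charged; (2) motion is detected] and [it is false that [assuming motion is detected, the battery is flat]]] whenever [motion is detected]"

S1: Formalization: ((L -> (Q <-> ~L)) <-> (Q nor L)) & (~L -> Q)

~L = ~F = T
Q <-> ~L = F <-> T = F
L -> (Q <-> ~L) = F -> F = T
Q nor L = F nor F = T
(L -> (Q <-> ~L)) <-> (Q nor L) = T <-> T = T
~L = ~F = T
~L -> Q = T -> F = F
((L -> (Q <-> ~L)) <-> (Q nor L)) & (~L -> Q) = T & F = F
Thus S1 is false.

S2: Parsed as (~Q & ~(~L xor ~Q)) | Q

~Q = ~F = T
~L = ~F = T
~Q = ~F = T
~L xor ~Q = T xor T = F
~(~L xor ~Q) = ~F = T
~Q & ~(~L xor ~Q) = T & T = T
(~Q & ~(~L xor ~Q)) | Q = T | F = T
Hence S2 is true.

S3: In symbols: L -> (((Q -> L) xor L) & ~(L -> ~Q))

Q -> L = F -> F = T
(Q -> L) xor L = T xor F = T
~Q = ~F = T
L -> ~Q = F -> T = T
~(L -> ~Q) = ~T = F
((Q -> L) xor L) & ~(L -> ~Q) = T & F = F
L -> (((Q -> L) xor L) & ~(L -> ~Q)) = F -> F = T
So S3 is true.

Count: 2.

2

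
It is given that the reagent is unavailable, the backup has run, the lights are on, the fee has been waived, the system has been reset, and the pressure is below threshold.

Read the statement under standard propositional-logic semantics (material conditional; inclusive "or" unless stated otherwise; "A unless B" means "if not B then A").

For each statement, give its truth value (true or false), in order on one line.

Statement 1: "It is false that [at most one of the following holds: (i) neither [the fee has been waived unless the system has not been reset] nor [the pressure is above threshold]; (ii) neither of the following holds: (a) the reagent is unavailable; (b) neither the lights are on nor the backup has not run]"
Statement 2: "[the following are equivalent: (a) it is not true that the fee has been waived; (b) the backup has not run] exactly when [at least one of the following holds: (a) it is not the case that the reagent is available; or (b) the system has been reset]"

Statement 1 False; Statement 2 True

Let S = "the fee has been waived" (T), U = "the system has been reset" (T), V = "the pressure is above threshold" (F), P = "the reagent is available" (F), R = "the lights are on" (T), Q = "the backup has run" (T).

Statement 1: Formalization: ~(((S | ~U) nor V) nand (~P nor (R nor ~Q)))

~U = ~T = F
S | ~U = T | F = T
(S | ~U) nor V = T nor F = F
~P = ~F = T
~Q = ~T = F
R nor ~Q = T nor F = F
~P nor (R nor ~Q) = T nor F = F
((S | ~U) nor V) nand (~P nor (R nor ~Q)) = F nand F = T
~(((S | ~U) nor V) nand (~P nor (R nor ~Q))) = ~T = F
So Statement 1 is false.

Statement 2: This is (~S <-> ~Q) <-> (~P | U).

~S = ~T = F
~Q = ~T = F
~S <-> ~Q = F <-> F = T
~P = ~F = T
~P | U = T | T = T
(~S <-> ~Q) <-> (~P | U) = T <-> T = T
So Statement 2 is true.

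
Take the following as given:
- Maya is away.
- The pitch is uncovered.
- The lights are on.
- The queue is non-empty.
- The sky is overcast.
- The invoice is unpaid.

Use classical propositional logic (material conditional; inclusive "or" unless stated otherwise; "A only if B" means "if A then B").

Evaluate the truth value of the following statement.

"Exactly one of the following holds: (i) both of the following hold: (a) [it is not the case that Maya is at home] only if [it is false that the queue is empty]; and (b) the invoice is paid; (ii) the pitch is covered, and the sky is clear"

Let P = "Maya is at home" (F), S = "the queue is empty" (F), V = "the invoice is paid" (F), Q = "the pitch is covered" (F), U = "the sky is overcast" (T).
This is ((¬P → ¬S) ∧ V) ⊕ (Q ∧ ¬U).

¬P = ¬F = T
¬S = ¬F = T
¬P → ¬S = T → T = T
(¬P → ¬S) ∧ V = T ∧ F = F
¬U = ¬T = F
Q ∧ ¬U = F ∧ F = F
((¬P → ¬S) ∧ V) ⊕ (Q ∧ ¬U) = F ⊕ F = F

false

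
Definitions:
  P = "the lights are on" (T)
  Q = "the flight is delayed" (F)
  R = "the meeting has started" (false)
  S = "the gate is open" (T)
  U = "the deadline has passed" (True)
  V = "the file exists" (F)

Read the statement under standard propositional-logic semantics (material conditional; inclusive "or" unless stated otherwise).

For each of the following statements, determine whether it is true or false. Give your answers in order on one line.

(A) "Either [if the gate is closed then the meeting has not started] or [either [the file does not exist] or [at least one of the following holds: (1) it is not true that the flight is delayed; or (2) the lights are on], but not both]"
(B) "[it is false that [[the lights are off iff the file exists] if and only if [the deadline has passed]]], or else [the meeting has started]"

(A) T, (B) F

(A): Parsed as (¬S → ¬R) ∨ (¬V ⊕ (¬Q ∨ P))

¬S = ¬T = F
¬R = ¬F = T
¬S → ¬R = F → T = T
¬V = ¬F = T
¬Q = ¬F = T
¬Q ∨ P = T ∨ T = T
¬V ⊕ (¬Q ∨ P) = T ⊕ T = F
(¬S → ¬R) ∨ (¬V ⊕ (¬Q ∨ P)) = T ∨ F = T
So (A) is true.

(B): In symbols: ¬((¬P ↔ V) ↔ U) ∨ R

¬P = ¬T = F
¬P ↔ V = F ↔ F = T
(¬P ↔ V) ↔ U = T ↔ T = T
¬((¬P ↔ V) ↔ U) = ¬T = F
¬((¬P ↔ V) ↔ U) ∨ R = F ∨ F = F
Thus (B) is false.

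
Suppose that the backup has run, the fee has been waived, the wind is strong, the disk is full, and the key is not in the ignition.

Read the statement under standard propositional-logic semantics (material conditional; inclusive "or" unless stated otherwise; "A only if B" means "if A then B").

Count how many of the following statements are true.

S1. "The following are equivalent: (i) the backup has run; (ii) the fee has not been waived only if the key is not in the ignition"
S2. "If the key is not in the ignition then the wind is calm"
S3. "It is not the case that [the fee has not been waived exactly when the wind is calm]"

Let P = "the backup has run" (True), Q = "the fee has been waived" (True), U = "the key is in the ignition" (False), R = "the wind is strong" (True).

S1: Formalization: P iff (not Q -> not U)

not Q = not True = False
not U = not False = True
not Q -> not U = False -> True = True
P iff (not Q -> not U) = True iff True = True
Thus S1 is true.

S2: Formalization: not U -> not R

not U = not False = True
not R = not True = False
not U -> not R = True -> False = False
So S2 is false.

S3: In symbols: not (not Q iff not R)

not Q = not True = False
not R = not True = False
not Q iff not R = False iff False = True
not (not Q iff not R) = not True = False
So S3 is false.

Count: 1.

1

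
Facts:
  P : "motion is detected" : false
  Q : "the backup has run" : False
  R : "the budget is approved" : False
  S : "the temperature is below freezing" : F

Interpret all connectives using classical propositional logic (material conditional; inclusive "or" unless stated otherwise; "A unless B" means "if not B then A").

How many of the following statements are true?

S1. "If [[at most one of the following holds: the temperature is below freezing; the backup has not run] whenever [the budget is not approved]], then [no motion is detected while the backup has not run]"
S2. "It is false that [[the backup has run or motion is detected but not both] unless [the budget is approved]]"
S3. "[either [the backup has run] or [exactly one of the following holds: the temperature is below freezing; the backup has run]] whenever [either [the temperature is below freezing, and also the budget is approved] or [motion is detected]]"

3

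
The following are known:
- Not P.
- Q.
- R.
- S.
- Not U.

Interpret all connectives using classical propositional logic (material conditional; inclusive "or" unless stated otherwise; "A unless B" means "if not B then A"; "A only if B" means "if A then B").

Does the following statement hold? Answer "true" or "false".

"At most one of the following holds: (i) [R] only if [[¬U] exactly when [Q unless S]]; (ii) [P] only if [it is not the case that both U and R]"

False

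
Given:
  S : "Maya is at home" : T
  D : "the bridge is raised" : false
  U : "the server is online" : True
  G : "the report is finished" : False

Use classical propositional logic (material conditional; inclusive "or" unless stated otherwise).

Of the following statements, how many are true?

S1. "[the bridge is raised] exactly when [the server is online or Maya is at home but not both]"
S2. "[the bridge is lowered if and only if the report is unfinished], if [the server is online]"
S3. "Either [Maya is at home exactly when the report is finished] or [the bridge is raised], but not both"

S1: Parsed as D <-> (U xor S)

U xor S = T xor T = F
D <-> (U xor S) = F <-> F = T
Hence S1 is true.

S2: Formalization: U -> (~D <-> ~G)

~D = ~F = T
~G = ~F = T
~D <-> ~G = T <-> T = T
U -> (~D <-> ~G) = T -> T = T
So S2 is true.

S3: This is (S <-> G) xor D.

S <-> G = T <-> F = F
(S <-> G) xor D = F xor F = F
Thus S3 is false.

2 of the 3 statements are true (S1, S2).

2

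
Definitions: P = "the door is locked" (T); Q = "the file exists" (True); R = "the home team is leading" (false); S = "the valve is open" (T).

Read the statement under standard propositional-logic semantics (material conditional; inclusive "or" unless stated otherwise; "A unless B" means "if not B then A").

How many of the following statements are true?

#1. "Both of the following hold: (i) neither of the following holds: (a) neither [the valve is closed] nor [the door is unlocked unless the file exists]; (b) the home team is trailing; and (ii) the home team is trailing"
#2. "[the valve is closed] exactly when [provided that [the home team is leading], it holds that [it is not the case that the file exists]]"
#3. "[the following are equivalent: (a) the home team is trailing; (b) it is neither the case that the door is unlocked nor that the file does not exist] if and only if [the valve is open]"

1

#1: Formalization: ((~S nor (~P | Q)) nor ~R) & ~R

~S = ~T = F
~P = ~T = F
~P | Q = F | T = T
~S nor (~P | Q) = F nor T = F
~R = ~F = T
(~S nor (~P | Q)) nor ~R = F nor T = F
~R = ~F = T
((~S nor (~P | Q)) nor ~R) & ~R = F & T = F
Hence #1 is false.

#2: This is ~S <-> (R -> ~Q).

~S = ~T = F
~Q = ~T = F
R -> ~Q = F -> F = T
~S <-> (R -> ~Q) = F <-> T = F
Thus #2 is false.

#3: In symbols: (~R <-> (~P nor ~Q)) <-> S

~R = ~F = T
~P = ~T = F
~Q = ~T = F
~P nor ~Q = F nor F = T
~R <-> (~P nor ~Q) = T <-> T = T
(~R <-> (~P nor ~Q)) <-> S = T <-> T = T
So #3 is true.

True statements: 1 (#3).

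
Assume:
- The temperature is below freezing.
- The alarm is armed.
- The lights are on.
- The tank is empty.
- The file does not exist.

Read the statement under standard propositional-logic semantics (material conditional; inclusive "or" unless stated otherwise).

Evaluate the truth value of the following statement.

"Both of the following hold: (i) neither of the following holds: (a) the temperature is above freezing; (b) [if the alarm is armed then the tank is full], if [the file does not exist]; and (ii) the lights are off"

Let P = "the temperature is below freezing" (True), U = "the file exists" (False), Q = "the alarm is armed" (True), S = "the tank is full" (False), R = "the lights are on" (True).
This is (not P nor (not U -> (Q -> S))) and not R.

not P = not True = False
not U = not False = True
Q -> S = True -> False = False
not U -> (Q -> S) = True -> False = False
not P nor (not U -> (Q -> S)) = False nor False = True
not R = not True = False
(not P nor (not U -> (Q -> S))) and not R = True and False = False

The statement is false.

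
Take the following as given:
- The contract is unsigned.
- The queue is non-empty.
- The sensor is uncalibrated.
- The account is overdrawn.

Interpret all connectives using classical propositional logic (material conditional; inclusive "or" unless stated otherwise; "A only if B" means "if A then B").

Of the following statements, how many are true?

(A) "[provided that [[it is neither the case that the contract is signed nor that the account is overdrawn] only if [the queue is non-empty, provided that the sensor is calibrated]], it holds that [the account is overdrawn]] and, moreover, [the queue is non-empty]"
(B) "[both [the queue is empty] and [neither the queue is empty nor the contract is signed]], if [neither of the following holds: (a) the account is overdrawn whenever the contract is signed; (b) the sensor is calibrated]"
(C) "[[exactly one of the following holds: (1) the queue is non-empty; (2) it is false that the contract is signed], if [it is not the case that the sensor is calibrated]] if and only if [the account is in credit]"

Let P = "the contract is signed" (False), S = "the account is overdrawn" (True), R = "the sensor is calibrated" (False), Q = "the queue is empty" (False).

(A): In symbols: (((P nor S) -> (R -> not Q)) -> S) and not Q

P nor S = False nor True = False
not Q = not False = True
R -> not Q = False -> True = True
(P nor S) -> (R -> not Q) = False -> True = True
((P nor S) -> (R -> not Q)) -> S = True -> True = True
not Q = not False = True
(((P nor S) -> (R -> not Q)) -> S) and not Q = True and True = True
Thus (A) is true.

(B): Parsed as ((P -> S) nor R) -> (Q and (Q nor P))

P -> S = False -> True = True
(P -> S) nor R = True nor False = False
Q nor P = False nor False = True
Q and (Q nor P) = False and True = False
((P -> S) nor R) -> (Q and (Q nor P)) = False -> False = True
Hence (B) is true.

(C): In symbols: (not R -> (not Q xor not P)) iff not S

not R = not False = True
not Q = not False = True
not P = not False = True
not Q xor not P = True xor True = False
not R -> (not Q xor not P) = True -> False = False
not S = not True = False
(not R -> (not Q xor not P)) iff not S = False iff False = True
So (C) is true.

True statements: 3 ((A), (B), (C)).

3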